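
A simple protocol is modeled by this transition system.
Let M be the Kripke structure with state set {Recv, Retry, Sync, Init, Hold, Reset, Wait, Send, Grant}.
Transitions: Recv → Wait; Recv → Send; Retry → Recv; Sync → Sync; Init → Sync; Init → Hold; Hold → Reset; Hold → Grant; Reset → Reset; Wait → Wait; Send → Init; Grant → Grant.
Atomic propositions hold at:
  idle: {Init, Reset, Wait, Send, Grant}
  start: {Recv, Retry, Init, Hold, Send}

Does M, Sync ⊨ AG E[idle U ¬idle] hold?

Sat(¬idle) = {Recv, Retry, Sync, Hold}
E[idle U ¬idle]: least fixpoint, start Z0 = Sat(¬idle) = {Recv, Retry, Sync, Hold}, add states in Sat(idle) with some successor in Z. Z1 = {Recv, Retry, Sync, Init, Hold}; Z2 = {Recv, Retry, Sync, Init, Hold, Send}; fixed.
Sat(E[idle U ¬idle]) = {Recv, Retry, Sync, Init, Hold, Send}
AG E[idle U ¬idle]: greatest fixpoint, start Z0 = {Recv, Retry, Sync, Init, Hold, Send}, keep only states in Sat with every successor in Z. Z1 = {Retry, Sync, Init, Send}; Z2 = {Sync, Send}; Z3 = {Sync}; fixed.
Sat(AG E[idle U ¬idle]) = {Sync}
Sync ∈ Sat(AG E[idle U ¬idle]) = {Sync}, so the formula holds at Sync.

Yes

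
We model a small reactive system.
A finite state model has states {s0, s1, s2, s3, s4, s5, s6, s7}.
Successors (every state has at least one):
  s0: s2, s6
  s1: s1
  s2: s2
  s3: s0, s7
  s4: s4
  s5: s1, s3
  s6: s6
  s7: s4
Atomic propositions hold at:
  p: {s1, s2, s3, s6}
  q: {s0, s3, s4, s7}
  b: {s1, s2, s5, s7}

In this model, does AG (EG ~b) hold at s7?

No

Sat(~b) = {s0, s3, s4, s6}
EG ~b: greatest fixpoint, start Z0 = {s0, s3, s4, s6}, keep only states in Sat with some successor in Z. Already a fixed point.
Sat(EG ~b) = {s0, s3, s4, s6}
AG (EG ~b): greatest fixpoint, start Z0 = {s0, s3, s4, s6}, keep only states in Sat with every successor in Z. Z1 = {s4, s6}; fixed.
Sat(AG (EG ~b)) = {s4, s6}
s7 ∉ Sat(AG (EG ~b)) = {s4, s6}, so the formula does not hold at s7.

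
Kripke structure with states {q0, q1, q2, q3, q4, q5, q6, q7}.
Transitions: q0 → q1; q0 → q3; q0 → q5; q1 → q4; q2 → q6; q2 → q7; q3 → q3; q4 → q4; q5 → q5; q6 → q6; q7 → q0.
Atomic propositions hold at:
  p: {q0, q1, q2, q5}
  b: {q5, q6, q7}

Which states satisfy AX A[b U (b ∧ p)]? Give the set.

{q5}

Sat(b ∧ p) = {q5}
A[b U (b ∧ p)]: least fixpoint, start Z0 = Sat((b ∧ p)) = {q5}, add states in Sat(b) with every successor in Z. Already a fixed point.
Sat(A[b U (b ∧ p)]) = {q5}
Sat(AX A[b U (b ∧ p)]) = {s : every successor in {q5}} = {q5}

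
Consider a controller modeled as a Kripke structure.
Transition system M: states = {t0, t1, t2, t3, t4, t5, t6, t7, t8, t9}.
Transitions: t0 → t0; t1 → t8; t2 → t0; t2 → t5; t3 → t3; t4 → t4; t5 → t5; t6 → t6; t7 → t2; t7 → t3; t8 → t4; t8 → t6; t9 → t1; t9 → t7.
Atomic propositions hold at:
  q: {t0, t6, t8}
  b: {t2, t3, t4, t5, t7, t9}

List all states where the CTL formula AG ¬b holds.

{t0, t6}

Sat(¬b) = {t0, t1, t6, t8}
AG ¬b: greatest fixpoint, start Z0 = {t0, t1, t6, t8}, keep only states in Sat with every successor in Z. Z1 = {t0, t1, t6}; Z2 = {t0, t6}; fixed.
Sat(AG ¬b) = {t0, t6}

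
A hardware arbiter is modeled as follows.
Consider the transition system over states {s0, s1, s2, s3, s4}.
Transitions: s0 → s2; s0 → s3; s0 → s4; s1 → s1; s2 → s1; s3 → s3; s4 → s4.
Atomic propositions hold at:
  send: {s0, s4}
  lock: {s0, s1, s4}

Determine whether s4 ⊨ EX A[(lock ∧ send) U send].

Yes

Sat(lock ∧ send) = {s0, s4}
A[(lock ∧ send) U send]: least fixpoint, start Z0 = Sat(send) = {s0, s4}, add states in Sat(lock ∧ send) with every successor in Z. Already a fixed point.
Sat(A[(lock ∧ send) U send]) = {s0, s4}
Sat(EX A[(lock ∧ send) U send]) = {s : some successor in {s0, s4}} = {s0, s4}
s4 ∈ Sat(EX A[(lock ∧ send) U send]) = {s0, s4}, so the formula holds at s4.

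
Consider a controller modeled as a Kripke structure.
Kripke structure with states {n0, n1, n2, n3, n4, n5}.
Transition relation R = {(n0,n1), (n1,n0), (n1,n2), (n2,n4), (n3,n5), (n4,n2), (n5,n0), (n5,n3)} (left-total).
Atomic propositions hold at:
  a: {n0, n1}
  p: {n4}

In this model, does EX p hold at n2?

Sat(EX p) = {s : some successor in {n4}} = {n2}
n2 ∈ Sat(EX p) = {n2}, so the formula holds at n2.

Yes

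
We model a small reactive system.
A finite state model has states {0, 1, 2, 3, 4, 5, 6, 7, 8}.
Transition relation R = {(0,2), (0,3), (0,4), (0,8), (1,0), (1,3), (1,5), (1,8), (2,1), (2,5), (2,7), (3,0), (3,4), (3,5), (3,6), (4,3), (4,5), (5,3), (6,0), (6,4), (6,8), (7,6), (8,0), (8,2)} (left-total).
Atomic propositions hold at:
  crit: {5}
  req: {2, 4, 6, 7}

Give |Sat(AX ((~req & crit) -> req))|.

5

Sat(~req) = {0, 1, 3, 5, 8}
Sat(~req & crit) = {5}
Sat((~req & crit) -> req) = {0, 1, 2, 3, 4, 6, 7, 8}
Sat(AX ((~req & crit) -> req)) = {s : every successor in {0, 1, 2, 3, 4, 6, 7, 8}} = {0, 5, 6, 7, 8}
|Sat(AX ((~req & crit) -> req))| = |{0, 5, 6, 7, 8}| = 5.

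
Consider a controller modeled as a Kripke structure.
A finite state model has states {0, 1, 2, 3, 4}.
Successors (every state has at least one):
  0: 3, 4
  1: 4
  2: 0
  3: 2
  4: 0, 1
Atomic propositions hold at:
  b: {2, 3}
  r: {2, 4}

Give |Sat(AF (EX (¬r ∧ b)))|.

3

Sat(¬r) = {0, 1, 3}
Sat(¬r ∧ b) = {3}
Sat(EX (¬r ∧ b)) = {s : some successor in {3}} = {0}
AF (EX (¬r ∧ b)): least fixpoint, start Z0 = {0}, add states with every successor in Z. Z1 = {0, 2}; Z2 = {0, 2, 3}; fixed.
Sat(AF (EX (¬r ∧ b))) = {0, 2, 3}
|Sat(AF (EX (¬r ∧ b)))| = |{0, 2, 3}| = 3.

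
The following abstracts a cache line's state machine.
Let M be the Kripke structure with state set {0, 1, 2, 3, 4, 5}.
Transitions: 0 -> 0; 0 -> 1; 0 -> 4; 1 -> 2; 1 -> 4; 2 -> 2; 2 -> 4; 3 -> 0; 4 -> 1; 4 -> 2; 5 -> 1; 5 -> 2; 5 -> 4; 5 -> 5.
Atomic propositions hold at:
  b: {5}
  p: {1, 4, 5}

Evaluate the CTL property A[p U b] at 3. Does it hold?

A[p U b]: least fixpoint, start Z0 = Sat(b) = {5}, add states in Sat(p) with every successor in Z. Already a fixed point.
Sat(A[p U b]) = {5}
3 ∉ Sat(A[p U b]) = {5}, so the formula does not hold at 3.

No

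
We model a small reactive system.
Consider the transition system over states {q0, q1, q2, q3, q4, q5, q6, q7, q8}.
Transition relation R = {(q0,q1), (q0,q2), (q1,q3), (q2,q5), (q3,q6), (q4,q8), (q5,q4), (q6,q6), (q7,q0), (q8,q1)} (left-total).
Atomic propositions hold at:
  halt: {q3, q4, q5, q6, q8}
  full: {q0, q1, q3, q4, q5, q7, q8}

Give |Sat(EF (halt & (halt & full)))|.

Sat(halt & full) = {q3, q4, q5, q8}
Sat(halt & (halt & full)) = {q3, q4, q5, q8}
EF (halt & (halt & full)): least fixpoint, start Z0 = {q3, q4, q5, q8}, add states with some successor in Z. Z1 = {q1, q2, q3, q4, q5, q8}; Z2 = {q0, q1, q2, q3, q4, q5, q8}; Z3 = {q0, q1, q2, q3, q4, q5, q7, q8}; fixed.
Sat(EF (halt & (halt & full))) = {q0, q1, q2, q3, q4, q5, q7, q8}
|Sat(EF (halt & (halt & full)))| = |{q0, q1, q2, q3, q4, q5, q7, q8}| = 8.

8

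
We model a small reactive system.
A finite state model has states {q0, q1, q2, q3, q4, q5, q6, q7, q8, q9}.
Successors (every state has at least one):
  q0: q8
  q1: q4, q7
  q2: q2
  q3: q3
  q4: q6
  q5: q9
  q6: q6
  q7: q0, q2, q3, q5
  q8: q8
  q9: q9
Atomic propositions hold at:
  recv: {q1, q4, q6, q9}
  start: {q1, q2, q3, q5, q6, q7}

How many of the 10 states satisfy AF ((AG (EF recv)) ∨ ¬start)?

EF recv: least fixpoint, start Z0 = {q1, q4, q6, q9}, add states with some successor in Z. Z1 = {q1, q4, q5, q6, q9}; Z2 = {q1, q4, q5, q6, q7, q9}; fixed.
Sat(EF recv) = {q1, q4, q5, q6, q7, q9}
AG (EF recv): greatest fixpoint, start Z0 = {q1, q4, q5, q6, q7, q9}, keep only states in Sat with every successor in Z. Z1 = {q1, q4, q5, q6, q9}; Z2 = {q4, q5, q6, q9}; fixed.
Sat(AG (EF recv)) = {q4, q5, q6, q9}
Sat(¬start) = {q0, q4, q8, q9}
Sat((AG (EF recv)) ∨ ¬start) = {q0, q4, q5, q6, q8, q9}
AF ((AG (EF recv)) ∨ ¬start): least fixpoint, start Z0 = {q0, q4, q5, q6, q8, q9}, add states with every successor in Z. Already a fixed point.
Sat(AF ((AG (EF recv)) ∨ ¬start)) = {q0, q4, q5, q6, q8, q9}
|Sat(AF ((AG (EF recv)) ∨ ¬start))| = |{q0, q4, q5, q6, q8, q9}| = 6.

6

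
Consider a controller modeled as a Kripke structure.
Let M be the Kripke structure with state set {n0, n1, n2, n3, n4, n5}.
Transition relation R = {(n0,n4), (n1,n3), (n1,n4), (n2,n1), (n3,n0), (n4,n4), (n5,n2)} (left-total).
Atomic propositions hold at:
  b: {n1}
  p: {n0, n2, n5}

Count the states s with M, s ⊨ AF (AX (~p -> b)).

3

Sat(~p) = {n1, n3, n4}
Sat(~p -> b) = {n0, n1, n2, n5}
Sat(AX (~p -> b)) = {s : every successor in {n0, n1, n2, n5}} = {n2, n3, n5}
AF (AX (~p -> b)): least fixpoint, start Z0 = {n2, n3, n5}, add states with every successor in Z. Already a fixed point.
Sat(AF (AX (~p -> b))) = {n2, n3, n5}
|Sat(AF (AX (~p -> b)))| = |{n2, n3, n5}| = 3.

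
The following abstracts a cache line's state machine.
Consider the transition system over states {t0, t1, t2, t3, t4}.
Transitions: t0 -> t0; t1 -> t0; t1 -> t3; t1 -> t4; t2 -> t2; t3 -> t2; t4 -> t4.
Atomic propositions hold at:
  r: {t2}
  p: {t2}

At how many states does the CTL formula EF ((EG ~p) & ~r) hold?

3

Sat(~p) = {t0, t1, t3, t4}
EG ~p: greatest fixpoint, start Z0 = {t0, t1, t3, t4}, keep only states in Sat with some successor in Z. Z1 = {t0, t1, t4}; fixed.
Sat(EG ~p) = {t0, t1, t4}
Sat(~r) = {t0, t1, t3, t4}
Sat((EG ~p) & ~r) = {t0, t1, t4}
EF ((EG ~p) & ~r): least fixpoint, start Z0 = {t0, t1, t4}, add states with some successor in Z. Already a fixed point.
Sat(EF ((EG ~p) & ~r)) = {t0, t1, t4}
|Sat(EF ((EG ~p) & ~r))| = |{t0, t1, t4}| = 3.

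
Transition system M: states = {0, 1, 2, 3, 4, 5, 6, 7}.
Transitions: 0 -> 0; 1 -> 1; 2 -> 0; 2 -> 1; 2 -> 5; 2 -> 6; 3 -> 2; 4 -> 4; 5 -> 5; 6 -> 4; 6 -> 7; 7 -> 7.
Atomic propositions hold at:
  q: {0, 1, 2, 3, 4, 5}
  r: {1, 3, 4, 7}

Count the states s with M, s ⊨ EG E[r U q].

E[r U q]: least fixpoint, start Z0 = Sat(q) = {0, 1, 2, 3, 4, 5}, add states in Sat(r) with some successor in Z. Already a fixed point.
Sat(E[r U q]) = {0, 1, 2, 3, 4, 5}
EG E[r U q]: greatest fixpoint, start Z0 = {0, 1, 2, 3, 4, 5}, keep only states in Sat with some successor in Z. Already a fixed point.
Sat(EG E[r U q]) = {0, 1, 2, 3, 4, 5}
|Sat(EG E[r U q])| = |{0, 1, 2, 3, 4, 5}| = 6.

6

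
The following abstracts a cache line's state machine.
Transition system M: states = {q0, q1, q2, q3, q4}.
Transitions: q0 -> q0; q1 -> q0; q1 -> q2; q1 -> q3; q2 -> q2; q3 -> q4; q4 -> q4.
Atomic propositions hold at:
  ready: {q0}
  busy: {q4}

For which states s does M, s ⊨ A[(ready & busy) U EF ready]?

Sat(ready & busy) = ∅
EF ready: least fixpoint, start Z0 = {q0}, add states with some successor in Z. Z1 = {q0, q1}; fixed.
Sat(EF ready) = {q0, q1}
A[(ready & busy) U EF ready]: least fixpoint, start Z0 = Sat(EF ready) = {q0, q1}, add states in Sat(ready & busy) with every successor in Z. Already a fixed point.
Sat(A[(ready & busy) U EF ready]) = {q0, q1}

{q0, q1}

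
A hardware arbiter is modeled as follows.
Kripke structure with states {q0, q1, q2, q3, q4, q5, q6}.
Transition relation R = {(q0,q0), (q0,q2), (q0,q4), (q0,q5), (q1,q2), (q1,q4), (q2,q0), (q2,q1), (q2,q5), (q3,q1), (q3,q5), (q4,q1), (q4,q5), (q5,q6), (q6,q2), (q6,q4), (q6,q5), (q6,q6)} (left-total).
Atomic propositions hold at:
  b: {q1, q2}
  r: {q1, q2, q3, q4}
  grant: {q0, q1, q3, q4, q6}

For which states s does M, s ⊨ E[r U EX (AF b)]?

{q0, q1, q2, q3, q4, q6}

AF b: least fixpoint, start Z0 = {q1, q2}, add states with every successor in Z. Already a fixed point.
Sat(AF b) = {q1, q2}
Sat(EX (AF b)) = {s : some successor in {q1, q2}} = {q0, q1, q2, q3, q4, q6}
E[r U EX (AF b)]: least fixpoint, start Z0 = Sat(EX (AF b)) = {q0, q1, q2, q3, q4, q6}, add states in Sat(r) with some successor in Z. Already a fixed point.
Sat(E[r U EX (AF b)]) = {q0, q1, q2, q3, q4, q6}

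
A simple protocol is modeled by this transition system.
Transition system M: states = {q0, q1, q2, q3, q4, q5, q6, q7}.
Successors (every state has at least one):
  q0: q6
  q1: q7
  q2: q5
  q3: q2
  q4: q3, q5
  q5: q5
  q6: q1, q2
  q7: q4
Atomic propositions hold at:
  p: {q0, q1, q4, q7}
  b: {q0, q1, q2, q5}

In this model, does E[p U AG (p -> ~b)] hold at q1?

Sat(~b) = {q3, q4, q6, q7}
Sat(p -> ~b) = {q2, q3, q4, q5, q6, q7}
AG (p -> ~b): greatest fixpoint, start Z0 = {q2, q3, q4, q5, q6, q7}, keep only states in Sat with every successor in Z. Z1 = {q2, q3, q4, q5, q7}; fixed.
Sat(AG (p -> ~b)) = {q2, q3, q4, q5, q7}
E[p U AG (p -> ~b)]: least fixpoint, start Z0 = Sat(AG (p -> ~b)) = {q2, q3, q4, q5, q7}, add states in Sat(p) with some successor in Z. Z1 = {q1, q2, q3, q4, q5, q7}; fixed.
Sat(E[p U AG (p -> ~b)]) = {q1, q2, q3, q4, q5, q7}
q1 ∈ Sat(E[p U AG (p -> ~b)]) = {q1, q2, q3, q4, q5, q7}, so the formula holds at q1.

Yes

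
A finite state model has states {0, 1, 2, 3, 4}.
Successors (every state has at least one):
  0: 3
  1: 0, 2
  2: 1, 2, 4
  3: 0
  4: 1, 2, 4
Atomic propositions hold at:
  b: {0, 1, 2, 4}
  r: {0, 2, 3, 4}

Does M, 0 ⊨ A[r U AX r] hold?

Sat(AX r) = {s : every successor in {0, 2, 3, 4}} = {0, 1, 3}
A[r U AX r]: least fixpoint, start Z0 = Sat(AX r) = {0, 1, 3}, add states in Sat(r) with every successor in Z. Already a fixed point.
Sat(A[r U AX r]) = {0, 1, 3}
0 ∈ Sat(A[r U AX r]) = {0, 1, 3}, so the formula holds at 0.

Yes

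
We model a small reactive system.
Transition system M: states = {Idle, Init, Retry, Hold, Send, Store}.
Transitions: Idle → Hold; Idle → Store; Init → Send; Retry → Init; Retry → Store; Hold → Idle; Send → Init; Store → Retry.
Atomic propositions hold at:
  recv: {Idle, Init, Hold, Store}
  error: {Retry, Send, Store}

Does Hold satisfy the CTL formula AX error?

No

Sat(AX error) = {s : every successor in {Retry, Send, Store}} = {Init, Store}
Hold ∉ Sat(AX error) = {Init, Store}, so the formula does not hold at Hold.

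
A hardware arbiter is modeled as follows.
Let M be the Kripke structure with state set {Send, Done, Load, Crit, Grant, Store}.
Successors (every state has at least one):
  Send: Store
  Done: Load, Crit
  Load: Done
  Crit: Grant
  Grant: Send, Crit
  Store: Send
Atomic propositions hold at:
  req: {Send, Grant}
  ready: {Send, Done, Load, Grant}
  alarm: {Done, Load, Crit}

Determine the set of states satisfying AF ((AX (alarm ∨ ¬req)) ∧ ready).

Sat(¬req) = {Done, Load, Crit, Store}
Sat(alarm ∨ ¬req) = {Done, Load, Crit, Store}
Sat(AX (alarm ∨ ¬req)) = {s : every successor in {Done, Load, Crit, Store}} = {Send, Done, Load}
Sat((AX (alarm ∨ ¬req)) ∧ ready) = {Send, Done, Load}
AF ((AX (alarm ∨ ¬req)) ∧ ready): least fixpoint, start Z0 = {Send, Done, Load}, add states with every successor in Z. Z1 = {Send, Done, Load, Store}; fixed.
Sat(AF ((AX (alarm ∨ ¬req)) ∧ ready)) = {Send, Done, Load, Store}

{Send, Done, Load, Store}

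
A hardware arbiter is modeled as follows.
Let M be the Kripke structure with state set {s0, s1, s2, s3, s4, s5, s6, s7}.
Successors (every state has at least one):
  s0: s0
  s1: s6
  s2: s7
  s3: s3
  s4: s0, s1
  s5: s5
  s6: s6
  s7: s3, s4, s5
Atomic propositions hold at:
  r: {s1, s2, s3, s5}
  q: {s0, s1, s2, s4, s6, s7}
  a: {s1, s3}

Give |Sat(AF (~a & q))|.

Sat(~a) = {s0, s2, s4, s5, s6, s7}
Sat(~a & q) = {s0, s2, s4, s6, s7}
AF (~a & q): least fixpoint, start Z0 = {s0, s2, s4, s6, s7}, add states with every successor in Z. Z1 = {s0, s1, s2, s4, s6, s7}; fixed.
Sat(AF (~a & q)) = {s0, s1, s2, s4, s6, s7}
|Sat(AF (~a & q))| = |{s0, s1, s2, s4, s6, s7}| = 6.

6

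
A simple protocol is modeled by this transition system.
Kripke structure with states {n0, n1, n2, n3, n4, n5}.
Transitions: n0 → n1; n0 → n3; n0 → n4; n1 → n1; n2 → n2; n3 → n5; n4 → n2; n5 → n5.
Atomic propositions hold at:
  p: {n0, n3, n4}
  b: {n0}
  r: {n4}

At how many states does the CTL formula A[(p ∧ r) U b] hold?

Sat(p ∧ r) = {n4}
A[(p ∧ r) U b]: least fixpoint, start Z0 = Sat(b) = {n0}, add states in Sat(p ∧ r) with every successor in Z. Already a fixed point.
Sat(A[(p ∧ r) U b]) = {n0}
|Sat(A[(p ∧ r) U b])| = |{n0}| = 1.

1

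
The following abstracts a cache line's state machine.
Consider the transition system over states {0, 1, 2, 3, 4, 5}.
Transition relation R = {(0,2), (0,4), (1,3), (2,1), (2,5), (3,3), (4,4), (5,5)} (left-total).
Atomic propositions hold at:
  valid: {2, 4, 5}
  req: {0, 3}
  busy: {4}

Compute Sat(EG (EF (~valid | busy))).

Sat(~valid) = {0, 1, 3}
Sat(~valid | busy) = {0, 1, 3, 4}
EF (~valid | busy): least fixpoint, start Z0 = {0, 1, 3, 4}, add states with some successor in Z. Z1 = {0, 1, 2, 3, 4}; fixed.
Sat(EF (~valid | busy)) = {0, 1, 2, 3, 4}
EG (EF (~valid | busy)): greatest fixpoint, start Z0 = {0, 1, 2, 3, 4}, keep only states in Sat with some successor in Z. Already a fixed point.
Sat(EG (EF (~valid | busy))) = {0, 1, 2, 3, 4}

{0, 1, 2, 3, 4}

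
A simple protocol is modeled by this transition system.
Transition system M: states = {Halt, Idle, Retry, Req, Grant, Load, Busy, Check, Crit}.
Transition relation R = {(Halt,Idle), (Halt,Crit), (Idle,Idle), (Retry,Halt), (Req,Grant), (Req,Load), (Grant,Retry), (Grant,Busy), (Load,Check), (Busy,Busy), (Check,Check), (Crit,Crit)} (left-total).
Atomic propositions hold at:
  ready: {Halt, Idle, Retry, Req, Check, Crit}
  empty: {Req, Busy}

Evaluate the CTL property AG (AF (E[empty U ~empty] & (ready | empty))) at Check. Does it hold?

Yes

Sat(~empty) = {Halt, Idle, Retry, Grant, Load, Check, Crit}
E[empty U ~empty]: least fixpoint, start Z0 = Sat(~empty) = {Halt, Idle, Retry, Grant, Load, Check, Crit}, add states in Sat(empty) with some successor in Z. Z1 = {Halt, Idle, Retry, Req, Grant, Load, Check, Crit}; fixed.
Sat(E[empty U ~empty]) = {Halt, Idle, Retry, Req, Grant, Load, Check, Crit}
Sat(ready | empty) = {Halt, Idle, Retry, Req, Busy, Check, Crit}
Sat(E[empty U ~empty] & (ready | empty)) = {Halt, Idle, Retry, Req, Check, Crit}
AF (E[empty U ~empty] & (ready | empty)): least fixpoint, start Z0 = {Halt, Idle, Retry, Req, Check, Crit}, add states with every successor in Z. Z1 = {Halt, Idle, Retry, Req, Load, Check, Crit}; fixed.
Sat(AF (E[empty U ~empty] & (ready | empty))) = {Halt, Idle, Retry, Req, Load, Check, Crit}
AG (AF (E[empty U ~empty] & (ready | empty))): greatest fixpoint, start Z0 = {Halt, Idle, Retry, Req, Load, Check, Crit}, keep only states in Sat with every successor in Z. Z1 = {Halt, Idle, Retry, Load, Check, Crit}; fixed.
Sat(AG (AF (E[empty U ~empty] & (ready | empty)))) = {Halt, Idle, Retry, Load, Check, Crit}
Check ∈ Sat(AG (AF (E[empty U ~empty] & (ready | empty)))) = {Halt, Idle, Retry, Load, Check, Crit}, so the formula holds at Check.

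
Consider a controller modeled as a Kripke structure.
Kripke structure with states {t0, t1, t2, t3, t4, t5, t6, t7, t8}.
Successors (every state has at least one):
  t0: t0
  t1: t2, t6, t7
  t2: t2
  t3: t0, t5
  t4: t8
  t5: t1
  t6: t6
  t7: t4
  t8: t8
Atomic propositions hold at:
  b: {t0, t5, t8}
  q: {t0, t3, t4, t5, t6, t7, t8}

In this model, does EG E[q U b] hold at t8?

E[q U b]: least fixpoint, start Z0 = Sat(b) = {t0, t5, t8}, add states in Sat(q) with some successor in Z. Z1 = {t0, t3, t4, t5, t8}; Z2 = {t0, t3, t4, t5, t7, t8}; fixed.
Sat(E[q U b]) = {t0, t3, t4, t5, t7, t8}
EG E[q U b]: greatest fixpoint, start Z0 = {t0, t3, t4, t5, t7, t8}, keep only states in Sat with some successor in Z. Z1 = {t0, t3, t4, t7, t8}; fixed.
Sat(EG E[q U b]) = {t0, t3, t4, t7, t8}
t8 ∈ Sat(EG E[q U b]) = {t0, t3, t4, t7, t8}, so the formula holds at t8.

Yes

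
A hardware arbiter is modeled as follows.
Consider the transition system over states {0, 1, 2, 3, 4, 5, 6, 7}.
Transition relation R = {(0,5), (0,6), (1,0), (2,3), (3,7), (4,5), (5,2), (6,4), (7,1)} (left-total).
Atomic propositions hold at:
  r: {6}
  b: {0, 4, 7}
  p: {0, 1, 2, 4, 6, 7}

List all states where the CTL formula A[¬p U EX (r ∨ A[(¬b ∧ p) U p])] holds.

Sat(¬p) = {3, 5}
Sat(¬b) = {1, 2, 3, 5, 6}
Sat(¬b ∧ p) = {1, 2, 6}
A[(¬b ∧ p) U p]: least fixpoint, start Z0 = Sat(p) = {0, 1, 2, 4, 6, 7}, add states in Sat(¬b ∧ p) with every successor in Z. Already a fixed point.
Sat(A[(¬b ∧ p) U p]) = {0, 1, 2, 4, 6, 7}
Sat(r ∨ A[(¬b ∧ p) U p]) = {0, 1, 2, 4, 6, 7}
Sat(EX (r ∨ A[(¬b ∧ p) U p])) = {s : some successor in {0, 1, 2, 4, 6, 7}} = {0, 1, 3, 5, 6, 7}
A[¬p U EX (r ∨ A[(¬b ∧ p) U p])]: least fixpoint, start Z0 = Sat(EX (r ∨ A[(¬b ∧ p) U p])) = {0, 1, 3, 5, 6, 7}, add states in Sat(¬p) with every successor in Z. Already a fixed point.
Sat(A[¬p U EX (r ∨ A[(¬b ∧ p) U p])]) = {0, 1, 3, 5, 6, 7}

{0, 1, 3, 5, 6, 7}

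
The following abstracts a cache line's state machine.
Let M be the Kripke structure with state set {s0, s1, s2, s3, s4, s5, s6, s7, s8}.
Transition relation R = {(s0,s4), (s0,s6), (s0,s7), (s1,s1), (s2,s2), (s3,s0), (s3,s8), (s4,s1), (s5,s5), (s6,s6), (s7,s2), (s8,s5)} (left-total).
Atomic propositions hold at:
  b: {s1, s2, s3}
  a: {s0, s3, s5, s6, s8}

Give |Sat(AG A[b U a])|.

A[b U a]: least fixpoint, start Z0 = Sat(a) = {s0, s3, s5, s6, s8}, add states in Sat(b) with every successor in Z. Already a fixed point.
Sat(A[b U a]) = {s0, s3, s5, s6, s8}
AG A[b U a]: greatest fixpoint, start Z0 = {s0, s3, s5, s6, s8}, keep only states in Sat with every successor in Z. Z1 = {s3, s5, s6, s8}; Z2 = {s5, s6, s8}; fixed.
Sat(AG A[b U a]) = {s5, s6, s8}
|Sat(AG A[b U a])| = |{s5, s6, s8}| = 3.

3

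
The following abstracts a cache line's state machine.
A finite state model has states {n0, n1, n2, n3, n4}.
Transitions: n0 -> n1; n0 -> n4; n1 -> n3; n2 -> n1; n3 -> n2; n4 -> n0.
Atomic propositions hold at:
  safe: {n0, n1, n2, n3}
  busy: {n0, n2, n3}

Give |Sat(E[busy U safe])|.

E[busy U safe]: least fixpoint, start Z0 = Sat(safe) = {n0, n1, n2, n3}, add states in Sat(busy) with some successor in Z. Already a fixed point.
Sat(E[busy U safe]) = {n0, n1, n2, n3}
|Sat(E[busy U safe])| = |{n0, n1, n2, n3}| = 4.

4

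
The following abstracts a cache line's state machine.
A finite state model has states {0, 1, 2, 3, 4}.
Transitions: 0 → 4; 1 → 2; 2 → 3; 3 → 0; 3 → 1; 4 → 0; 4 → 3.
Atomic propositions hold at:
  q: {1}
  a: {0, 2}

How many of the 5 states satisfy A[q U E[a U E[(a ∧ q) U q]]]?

1

Sat(a ∧ q) = ∅
E[(a ∧ q) U q]: least fixpoint, start Z0 = Sat(q) = {1}, add states in Sat(a ∧ q) with some successor in Z. Already a fixed point.
Sat(E[(a ∧ q) U q]) = {1}
E[a U E[(a ∧ q) U q]]: least fixpoint, start Z0 = Sat(E[(a ∧ q) U q]) = {1}, add states in Sat(a) with some successor in Z. Already a fixed point.
Sat(E[a U E[(a ∧ q) U q]]) = {1}
A[q U E[a U E[(a ∧ q) U q]]]: least fixpoint, start Z0 = Sat(E[a U E[(a ∧ q) U q]]) = {1}, add states in Sat(q) with every successor in Z. Already a fixed point.
Sat(A[q U E[a U E[(a ∧ q) U q]]]) = {1}
|Sat(A[q U E[a U E[(a ∧ q) U q]]])| = |{1}| = 1.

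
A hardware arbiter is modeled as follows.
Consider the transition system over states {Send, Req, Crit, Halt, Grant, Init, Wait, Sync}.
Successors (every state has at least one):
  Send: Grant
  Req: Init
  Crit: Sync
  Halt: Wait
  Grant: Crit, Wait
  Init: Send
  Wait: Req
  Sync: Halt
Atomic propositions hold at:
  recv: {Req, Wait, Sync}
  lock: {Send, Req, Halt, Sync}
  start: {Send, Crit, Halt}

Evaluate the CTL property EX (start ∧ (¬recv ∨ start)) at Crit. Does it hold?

No

Sat(¬recv) = {Send, Crit, Halt, Grant, Init}
Sat(¬recv ∨ start) = {Send, Crit, Halt, Grant, Init}
Sat(start ∧ (¬recv ∨ start)) = {Send, Crit, Halt}
Sat(EX (start ∧ (¬recv ∨ start))) = {s : some successor in {Send, Crit, Halt}} = {Grant, Init, Sync}
Crit ∉ Sat(EX (start ∧ (¬recv ∨ start))) = {Grant, Init, Sync}, so the formula does not hold at Crit.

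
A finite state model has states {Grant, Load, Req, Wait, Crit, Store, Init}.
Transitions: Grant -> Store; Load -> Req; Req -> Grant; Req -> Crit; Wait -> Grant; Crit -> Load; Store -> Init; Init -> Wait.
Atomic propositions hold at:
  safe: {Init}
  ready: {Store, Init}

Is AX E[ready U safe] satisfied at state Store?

Yes

E[ready U safe]: least fixpoint, start Z0 = Sat(safe) = {Init}, add states in Sat(ready) with some successor in Z. Z1 = {Store, Init}; fixed.
Sat(E[ready U safe]) = {Store, Init}
Sat(AX E[ready U safe]) = {s : every successor in {Store, Init}} = {Grant, Store}
Store ∈ Sat(AX E[ready U safe]) = {Grant, Store}, so the formula holds at Store.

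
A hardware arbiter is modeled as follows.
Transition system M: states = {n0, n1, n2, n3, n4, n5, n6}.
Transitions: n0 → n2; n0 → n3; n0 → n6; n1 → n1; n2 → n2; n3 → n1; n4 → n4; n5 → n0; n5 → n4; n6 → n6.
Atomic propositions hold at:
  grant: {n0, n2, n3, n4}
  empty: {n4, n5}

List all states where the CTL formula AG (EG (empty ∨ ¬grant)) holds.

{n1, n4, n6}

Sat(¬grant) = {n1, n5, n6}
Sat(empty ∨ ¬grant) = {n1, n4, n5, n6}
EG (empty ∨ ¬grant): greatest fixpoint, start Z0 = {n1, n4, n5, n6}, keep only states in Sat with some successor in Z. Already a fixed point.
Sat(EG (empty ∨ ¬grant)) = {n1, n4, n5, n6}
AG (EG (empty ∨ ¬grant)): greatest fixpoint, start Z0 = {n1, n4, n5, n6}, keep only states in Sat with every successor in Z. Z1 = {n1, n4, n6}; fixed.
Sat(AG (EG (empty ∨ ¬grant))) = {n1, n4, n6}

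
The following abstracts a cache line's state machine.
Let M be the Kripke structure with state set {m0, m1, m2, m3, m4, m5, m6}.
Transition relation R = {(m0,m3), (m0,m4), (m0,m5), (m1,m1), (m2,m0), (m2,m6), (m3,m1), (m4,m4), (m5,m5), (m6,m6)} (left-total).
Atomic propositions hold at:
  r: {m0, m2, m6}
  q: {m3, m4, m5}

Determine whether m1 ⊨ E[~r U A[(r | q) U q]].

Sat(~r) = {m1, m3, m4, m5}
Sat(r | q) = {m0, m2, m3, m4, m5, m6}
A[(r | q) U q]: least fixpoint, start Z0 = Sat(q) = {m3, m4, m5}, add states in Sat(r | q) with every successor in Z. Z1 = {m0, m3, m4, m5}; fixed.
Sat(A[(r | q) U q]) = {m0, m3, m4, m5}
E[~r U A[(r | q) U q]]: least fixpoint, start Z0 = Sat(A[(r | q) U q]) = {m0, m3, m4, m5}, add states in Sat(~r) with some successor in Z. Already a fixed point.
Sat(E[~r U A[(r | q) U q]]) = {m0, m3, m4, m5}
m1 ∉ Sat(E[~r U A[(r | q) U q]]) = {m0, m3, m4, m5}, so the formula does not hold at m1.

No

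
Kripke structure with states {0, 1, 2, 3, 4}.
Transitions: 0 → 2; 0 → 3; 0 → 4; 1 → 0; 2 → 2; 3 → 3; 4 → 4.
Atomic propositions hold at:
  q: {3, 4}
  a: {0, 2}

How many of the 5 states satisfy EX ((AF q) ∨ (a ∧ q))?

3

AF q: least fixpoint, start Z0 = {3, 4}, add states with every successor in Z. Already a fixed point.
Sat(AF q) = {3, 4}
Sat(a ∧ q) = ∅
Sat((AF q) ∨ (a ∧ q)) = {3, 4}
Sat(EX ((AF q) ∨ (a ∧ q))) = {s : some successor in {3, 4}} = {0, 3, 4}
|Sat(EX ((AF q) ∨ (a ∧ q)))| = |{0, 3, 4}| = 3.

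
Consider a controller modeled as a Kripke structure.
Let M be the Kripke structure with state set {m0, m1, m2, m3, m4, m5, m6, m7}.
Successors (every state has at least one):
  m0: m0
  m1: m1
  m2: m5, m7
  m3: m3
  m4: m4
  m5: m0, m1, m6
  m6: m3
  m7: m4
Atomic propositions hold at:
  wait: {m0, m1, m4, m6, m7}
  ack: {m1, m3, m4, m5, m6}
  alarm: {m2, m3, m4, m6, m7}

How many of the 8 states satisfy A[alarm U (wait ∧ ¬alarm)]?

Sat(¬alarm) = {m0, m1, m5}
Sat(wait ∧ ¬alarm) = {m0, m1}
A[alarm U (wait ∧ ¬alarm)]: least fixpoint, start Z0 = Sat((wait ∧ ¬alarm)) = {m0, m1}, add states in Sat(alarm) with every successor in Z. Already a fixed point.
Sat(A[alarm U (wait ∧ ¬alarm)]) = {m0, m1}
|Sat(A[alarm U (wait ∧ ¬alarm)])| = |{m0, m1}| = 2.

2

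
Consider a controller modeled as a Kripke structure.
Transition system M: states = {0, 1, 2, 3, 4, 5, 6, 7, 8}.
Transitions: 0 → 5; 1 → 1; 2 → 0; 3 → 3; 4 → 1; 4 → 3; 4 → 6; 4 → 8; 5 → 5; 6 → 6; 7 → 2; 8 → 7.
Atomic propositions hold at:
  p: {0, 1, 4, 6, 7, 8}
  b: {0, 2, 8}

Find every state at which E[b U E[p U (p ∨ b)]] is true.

Sat(p ∨ b) = {0, 1, 2, 4, 6, 7, 8}
E[p U (p ∨ b)]: least fixpoint, start Z0 = Sat((p ∨ b)) = {0, 1, 2, 4, 6, 7, 8}, add states in Sat(p) with some successor in Z. Already a fixed point.
Sat(E[p U (p ∨ b)]) = {0, 1, 2, 4, 6, 7, 8}
E[b U E[p U (p ∨ b)]]: least fixpoint, start Z0 = Sat(E[p U (p ∨ b)]) = {0, 1, 2, 4, 6, 7, 8}, add states in Sat(b) with some successor in Z. Already a fixed point.
Sat(E[b U E[p U (p ∨ b)]]) = {0, 1, 2, 4, 6, 7, 8}

{0, 1, 2, 4, 6, 7, 8}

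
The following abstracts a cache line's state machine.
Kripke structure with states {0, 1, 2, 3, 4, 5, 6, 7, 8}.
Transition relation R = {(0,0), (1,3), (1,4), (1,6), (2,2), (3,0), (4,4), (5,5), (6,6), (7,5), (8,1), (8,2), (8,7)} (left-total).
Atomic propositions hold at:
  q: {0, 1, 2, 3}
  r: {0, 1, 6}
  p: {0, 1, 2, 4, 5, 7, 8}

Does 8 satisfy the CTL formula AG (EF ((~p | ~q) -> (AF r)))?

Sat(~p) = {3, 6}
Sat(~q) = {4, 5, 6, 7, 8}
Sat(~p | ~q) = {3, 4, 5, 6, 7, 8}
AF r: least fixpoint, start Z0 = {0, 1, 6}, add states with every successor in Z. Z1 = {0, 1, 3, 6}; fixed.
Sat(AF r) = {0, 1, 3, 6}
Sat((~p | ~q) -> (AF r)) = {0, 1, 2, 3, 6}
EF ((~p | ~q) -> (AF r)): least fixpoint, start Z0 = {0, 1, 2, 3, 6}, add states with some successor in Z. Z1 = {0, 1, 2, 3, 6, 8}; fixed.
Sat(EF ((~p | ~q) -> (AF r))) = {0, 1, 2, 3, 6, 8}
AG (EF ((~p | ~q) -> (AF r))): greatest fixpoint, start Z0 = {0, 1, 2, 3, 6, 8}, keep only states in Sat with every successor in Z. Z1 = {0, 2, 3, 6}; fixed.
Sat(AG (EF ((~p | ~q) -> (AF r)))) = {0, 2, 3, 6}
8 ∉ Sat(AG (EF ((~p | ~q) -> (AF r)))) = {0, 2, 3, 6}, so the formula does not hold at 8.

No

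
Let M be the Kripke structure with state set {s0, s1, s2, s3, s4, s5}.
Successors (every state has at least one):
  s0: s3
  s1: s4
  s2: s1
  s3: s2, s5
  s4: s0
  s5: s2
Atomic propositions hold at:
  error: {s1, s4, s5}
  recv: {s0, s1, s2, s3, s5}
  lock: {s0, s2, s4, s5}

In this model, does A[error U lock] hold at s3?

No

A[error U lock]: least fixpoint, start Z0 = Sat(lock) = {s0, s2, s4, s5}, add states in Sat(error) with every successor in Z. Z1 = {s0, s1, s2, s4, s5}; fixed.
Sat(A[error U lock]) = {s0, s1, s2, s4, s5}
s3 ∉ Sat(A[error U lock]) = {s0, s1, s2, s4, s5}, so the formula does not hold at s3.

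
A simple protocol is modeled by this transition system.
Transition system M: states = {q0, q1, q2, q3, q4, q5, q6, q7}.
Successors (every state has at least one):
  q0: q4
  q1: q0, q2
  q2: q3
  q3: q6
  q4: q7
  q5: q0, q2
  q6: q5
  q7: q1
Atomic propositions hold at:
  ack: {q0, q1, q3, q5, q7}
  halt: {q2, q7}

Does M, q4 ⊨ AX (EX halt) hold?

No

Sat(EX halt) = {s : some successor in {q2, q7}} = {q1, q4, q5}
Sat(AX (EX halt)) = {s : every successor in {q1, q4, q5}} = {q0, q6, q7}
q4 ∉ Sat(AX (EX halt)) = {q0, q6, q7}, so the formula does not hold at q4.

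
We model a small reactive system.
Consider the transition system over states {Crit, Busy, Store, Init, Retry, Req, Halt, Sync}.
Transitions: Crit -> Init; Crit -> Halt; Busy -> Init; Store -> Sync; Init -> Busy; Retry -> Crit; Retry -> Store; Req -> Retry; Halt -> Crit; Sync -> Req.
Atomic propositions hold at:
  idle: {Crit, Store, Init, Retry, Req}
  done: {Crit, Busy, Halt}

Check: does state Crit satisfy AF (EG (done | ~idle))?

Yes

Sat(~idle) = {Busy, Halt, Sync}
Sat(done | ~idle) = {Crit, Busy, Halt, Sync}
EG (done | ~idle): greatest fixpoint, start Z0 = {Crit, Busy, Halt, Sync}, keep only states in Sat with some successor in Z. Z1 = {Crit, Halt}; fixed.
Sat(EG (done | ~idle)) = {Crit, Halt}
AF (EG (done | ~idle)): least fixpoint, start Z0 = {Crit, Halt}, add states with every successor in Z. Already a fixed point.
Sat(AF (EG (done | ~idle))) = {Crit, Halt}
Crit ∈ Sat(AF (EG (done | ~idle))) = {Crit, Halt}, so the formula holds at Crit.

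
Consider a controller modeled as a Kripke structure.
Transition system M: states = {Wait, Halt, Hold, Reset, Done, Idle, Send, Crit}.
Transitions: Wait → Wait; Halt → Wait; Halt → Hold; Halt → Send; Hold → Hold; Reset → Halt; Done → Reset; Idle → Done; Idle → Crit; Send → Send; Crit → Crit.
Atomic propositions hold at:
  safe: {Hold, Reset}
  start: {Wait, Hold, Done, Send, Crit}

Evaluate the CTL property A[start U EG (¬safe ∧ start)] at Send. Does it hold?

Sat(¬safe) = {Wait, Halt, Done, Idle, Send, Crit}
Sat(¬safe ∧ start) = {Wait, Done, Send, Crit}
EG (¬safe ∧ start): greatest fixpoint, start Z0 = {Wait, Done, Send, Crit}, keep only states in Sat with some successor in Z. Z1 = {Wait, Send, Crit}; fixed.
Sat(EG (¬safe ∧ start)) = {Wait, Send, Crit}
A[start U EG (¬safe ∧ start)]: least fixpoint, start Z0 = Sat(EG (¬safe ∧ start)) = {Wait, Send, Crit}, add states in Sat(start) with every successor in Z. Already a fixed point.
Sat(A[start U EG (¬safe ∧ start)]) = {Wait, Send, Crit}
Send ∈ Sat(A[start U EG (¬safe ∧ start)]) = {Wait, Send, Crit}, so the formula holds at Send.

Yes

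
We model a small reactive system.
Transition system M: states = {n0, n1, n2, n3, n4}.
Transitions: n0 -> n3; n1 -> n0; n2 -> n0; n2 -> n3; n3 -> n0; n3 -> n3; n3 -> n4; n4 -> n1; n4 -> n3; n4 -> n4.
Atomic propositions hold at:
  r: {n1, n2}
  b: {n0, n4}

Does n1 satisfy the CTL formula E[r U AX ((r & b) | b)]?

Sat(r & b) = ∅
Sat((r & b) | b) = {n0, n4}
Sat(AX ((r & b) | b)) = {s : every successor in {n0, n4}} = {n1}
E[r U AX ((r & b) | b)]: least fixpoint, start Z0 = Sat(AX ((r & b) | b)) = {n1}, add states in Sat(r) with some successor in Z. Already a fixed point.
Sat(E[r U AX ((r & b) | b)]) = {n1}
n1 ∈ Sat(E[r U AX ((r & b) | b)]) = {n1}, so the formula holds at n1.

Yes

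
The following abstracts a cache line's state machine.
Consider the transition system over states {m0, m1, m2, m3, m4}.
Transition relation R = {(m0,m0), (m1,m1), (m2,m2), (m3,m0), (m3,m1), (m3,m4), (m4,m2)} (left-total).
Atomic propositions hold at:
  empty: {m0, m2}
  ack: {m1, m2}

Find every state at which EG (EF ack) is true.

EF ack: least fixpoint, start Z0 = {m1, m2}, add states with some successor in Z. Z1 = {m1, m2, m3, m4}; fixed.
Sat(EF ack) = {m1, m2, m3, m4}
EG (EF ack): greatest fixpoint, start Z0 = {m1, m2, m3, m4}, keep only states in Sat with some successor in Z. Already a fixed point.
Sat(EG (EF ack)) = {m1, m2, m3, m4}

{m1, m2, m3, m4}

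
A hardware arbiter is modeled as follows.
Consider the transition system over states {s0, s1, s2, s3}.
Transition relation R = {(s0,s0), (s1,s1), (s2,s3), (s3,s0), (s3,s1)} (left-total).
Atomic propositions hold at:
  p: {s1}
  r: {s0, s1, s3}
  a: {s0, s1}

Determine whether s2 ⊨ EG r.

EG r: greatest fixpoint, start Z0 = {s0, s1, s3}, keep only states in Sat with some successor in Z. Already a fixed point.
Sat(EG r) = {s0, s1, s3}
s2 ∉ Sat(EG r) = {s0, s1, s3}, so the formula does not hold at s2.

No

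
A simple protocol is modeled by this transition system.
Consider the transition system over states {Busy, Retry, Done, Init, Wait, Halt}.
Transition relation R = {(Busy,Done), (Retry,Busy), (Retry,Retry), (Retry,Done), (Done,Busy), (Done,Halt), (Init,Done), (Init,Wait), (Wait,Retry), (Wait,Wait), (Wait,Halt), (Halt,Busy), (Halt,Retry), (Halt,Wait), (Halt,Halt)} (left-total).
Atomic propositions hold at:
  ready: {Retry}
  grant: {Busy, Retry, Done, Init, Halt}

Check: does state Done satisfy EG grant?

EG grant: greatest fixpoint, start Z0 = {Busy, Retry, Done, Init, Halt}, keep only states in Sat with some successor in Z. Already a fixed point.
Sat(EG grant) = {Busy, Retry, Done, Init, Halt}
Done ∈ Sat(EG grant) = {Busy, Retry, Done, Init, Halt}, so the formula holds at Done.

Yes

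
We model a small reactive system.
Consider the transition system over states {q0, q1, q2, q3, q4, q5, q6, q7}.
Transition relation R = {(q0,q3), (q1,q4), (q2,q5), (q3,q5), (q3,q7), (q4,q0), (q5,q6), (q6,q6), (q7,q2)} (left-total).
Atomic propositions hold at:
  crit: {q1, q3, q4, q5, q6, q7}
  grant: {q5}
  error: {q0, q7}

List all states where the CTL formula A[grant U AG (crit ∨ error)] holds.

Sat(crit ∨ error) = {q0, q1, q3, q4, q5, q6, q7}
AG (crit ∨ error): greatest fixpoint, start Z0 = {q0, q1, q3, q4, q5, q6, q7}, keep only states in Sat with every successor in Z. Z1 = {q0, q1, q3, q4, q5, q6}; Z2 = {q0, q1, q4, q5, q6}; Z3 = {q1, q4, q5, q6}; Z4 = {q1, q5, q6}; Z5 = {q5, q6}; fixed.
Sat(AG (crit ∨ error)) = {q5, q6}
A[grant U AG (crit ∨ error)]: least fixpoint, start Z0 = Sat(AG (crit ∨ error)) = {q5, q6}, add states in Sat(grant) with every successor in Z. Already a fixed point.
Sat(A[grant U AG (crit ∨ error)]) = {q5, q6}

{q5, q6}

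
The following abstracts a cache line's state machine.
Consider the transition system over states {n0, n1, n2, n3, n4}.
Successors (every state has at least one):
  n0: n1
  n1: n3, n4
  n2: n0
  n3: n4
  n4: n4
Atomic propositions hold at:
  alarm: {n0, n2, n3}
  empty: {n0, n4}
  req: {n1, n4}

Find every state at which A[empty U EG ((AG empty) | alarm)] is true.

{n3, n4}

AG empty: greatest fixpoint, start Z0 = {n0, n4}, keep only states in Sat with every successor in Z. Z1 = {n4}; fixed.
Sat(AG empty) = {n4}
Sat((AG empty) | alarm) = {n0, n2, n3, n4}
EG ((AG empty) | alarm): greatest fixpoint, start Z0 = {n0, n2, n3, n4}, keep only states in Sat with some successor in Z. Z1 = {n2, n3, n4}; Z2 = {n3, n4}; fixed.
Sat(EG ((AG empty) | alarm)) = {n3, n4}
A[empty U EG ((AG empty) | alarm)]: least fixpoint, start Z0 = Sat(EG ((AG empty) | alarm)) = {n3, n4}, add states in Sat(empty) with every successor in Z. Already a fixed point.
Sat(A[empty U EG ((AG empty) | alarm)]) = {n3, n4}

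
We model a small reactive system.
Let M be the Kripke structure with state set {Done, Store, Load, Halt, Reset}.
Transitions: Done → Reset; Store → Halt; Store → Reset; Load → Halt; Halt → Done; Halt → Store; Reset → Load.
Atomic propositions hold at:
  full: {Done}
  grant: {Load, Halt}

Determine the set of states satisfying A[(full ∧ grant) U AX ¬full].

Sat(full ∧ grant) = ∅
Sat(¬full) = {Store, Load, Halt, Reset}
Sat(AX ¬full) = {s : every successor in {Store, Load, Halt, Reset}} = {Done, Store, Load, Reset}
A[(full ∧ grant) U AX ¬full]: least fixpoint, start Z0 = Sat(AX ¬full) = {Done, Store, Load, Reset}, add states in Sat(full ∧ grant) with every successor in Z. Already a fixed point.
Sat(A[(full ∧ grant) U AX ¬full]) = {Done, Store, Load, Reset}

{Done, Store, Load, Reset}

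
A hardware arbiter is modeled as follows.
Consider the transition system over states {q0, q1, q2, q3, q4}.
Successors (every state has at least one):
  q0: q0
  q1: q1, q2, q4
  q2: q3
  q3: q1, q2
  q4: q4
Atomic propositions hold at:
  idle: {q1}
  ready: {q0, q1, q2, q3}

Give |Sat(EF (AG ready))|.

AG ready: greatest fixpoint, start Z0 = {q0, q1, q2, q3}, keep only states in Sat with every successor in Z. Z1 = {q0, q2, q3}; Z2 = {q0, q2}; Z3 = {q0}; fixed.
Sat(AG ready) = {q0}
EF (AG ready): least fixpoint, start Z0 = {q0}, add states with some successor in Z. Already a fixed point.
Sat(EF (AG ready)) = {q0}
|Sat(EF (AG ready))| = |{q0}| = 1.

1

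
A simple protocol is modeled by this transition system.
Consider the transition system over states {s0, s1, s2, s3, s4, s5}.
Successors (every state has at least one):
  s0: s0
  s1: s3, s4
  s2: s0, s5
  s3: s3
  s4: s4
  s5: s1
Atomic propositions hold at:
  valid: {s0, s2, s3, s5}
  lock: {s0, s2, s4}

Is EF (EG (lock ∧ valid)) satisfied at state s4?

Sat(lock ∧ valid) = {s0, s2}
EG (lock ∧ valid): greatest fixpoint, start Z0 = {s0, s2}, keep only states in Sat with some successor in Z. Already a fixed point.
Sat(EG (lock ∧ valid)) = {s0, s2}
EF (EG (lock ∧ valid)): least fixpoint, start Z0 = {s0, s2}, add states with some successor in Z. Already a fixed point.
Sat(EF (EG (lock ∧ valid))) = {s0, s2}
s4 ∉ Sat(EF (EG (lock ∧ valid))) = {s0, s2}, so the formula does not hold at s4.

No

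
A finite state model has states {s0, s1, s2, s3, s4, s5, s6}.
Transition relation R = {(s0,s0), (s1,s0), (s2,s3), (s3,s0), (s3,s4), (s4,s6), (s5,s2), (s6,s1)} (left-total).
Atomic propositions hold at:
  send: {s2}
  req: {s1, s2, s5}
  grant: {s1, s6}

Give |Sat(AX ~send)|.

Sat(~send) = {s0, s1, s3, s4, s5, s6}
Sat(AX ~send) = {s : every successor in {s0, s1, s3, s4, s5, s6}} = {s0, s1, s2, s3, s4, s6}
|Sat(AX ~send)| = |{s0, s1, s2, s3, s4, s6}| = 6.

6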